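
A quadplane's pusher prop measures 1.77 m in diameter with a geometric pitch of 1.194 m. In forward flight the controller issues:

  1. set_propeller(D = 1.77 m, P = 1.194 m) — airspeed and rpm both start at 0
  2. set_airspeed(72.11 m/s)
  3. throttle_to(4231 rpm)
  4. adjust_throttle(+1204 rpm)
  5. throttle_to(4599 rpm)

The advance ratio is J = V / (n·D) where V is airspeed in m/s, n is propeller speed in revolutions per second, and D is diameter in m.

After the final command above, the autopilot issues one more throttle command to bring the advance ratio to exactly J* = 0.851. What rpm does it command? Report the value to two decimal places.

set_propeller: D = 1.77 m, P = 1.194 m (p = P/D = 0.674576); state ← (V=0, rpm=0)
set_airspeed(72.11): V ← 72.11 m/s
throttle_to(4231): rpm ← 4231
adjust_throttle(+1204): rpm ← 4231 +1204 = 5435
throttle_to(4599): rpm ← 4599
final state: V = 72.11 m/s, rpm = 4599 → n = rpm/60 = 76.650000 rev/s
target J* = 0.851; solve J* = V/(n·D) for n: n = V/(J*·D) = 72.11/(0.851 × 1.77) = 47.873223 rev/s
rpm = 60·n = 2872.393396

rpm = 2872.39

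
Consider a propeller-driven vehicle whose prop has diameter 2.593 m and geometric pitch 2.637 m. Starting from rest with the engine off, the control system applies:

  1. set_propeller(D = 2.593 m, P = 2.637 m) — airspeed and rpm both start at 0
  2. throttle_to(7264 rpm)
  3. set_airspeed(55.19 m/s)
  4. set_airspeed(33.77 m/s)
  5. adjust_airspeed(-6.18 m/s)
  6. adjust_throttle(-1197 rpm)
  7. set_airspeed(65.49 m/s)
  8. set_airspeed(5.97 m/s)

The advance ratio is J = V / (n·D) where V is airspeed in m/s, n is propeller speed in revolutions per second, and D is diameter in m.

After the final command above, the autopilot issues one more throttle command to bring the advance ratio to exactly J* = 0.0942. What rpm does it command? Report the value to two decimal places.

set_propeller: D = 2.593 m, P = 2.637 m (p = P/D = 1.016969); state ← (V=0, rpm=0)
throttle_to(7264): rpm ← 7264
set_airspeed(55.19): V ← 55.19 m/s
set_airspeed(33.77): V ← 33.77 m/s
adjust_airspeed(-6.18): V ← 33.77 -6.18 = 27.59 m/s
adjust_throttle(-1197): rpm ← 7264 -1197 = 6067
set_airspeed(65.49): V ← 65.49 m/s
set_airspeed(5.97): V ← 5.97 m/s
final state: V = 5.97 m/s, rpm = 6067 → n = rpm/60 = 101.116667 rev/s
target J* = 0.0942; solve J* = V/(n·D) for n: n = V/(J*·D) = 5.97/(0.0942 × 2.593) = 24.441109 rev/s
rpm = 60·n = 1466.466553

rpm = 1466.47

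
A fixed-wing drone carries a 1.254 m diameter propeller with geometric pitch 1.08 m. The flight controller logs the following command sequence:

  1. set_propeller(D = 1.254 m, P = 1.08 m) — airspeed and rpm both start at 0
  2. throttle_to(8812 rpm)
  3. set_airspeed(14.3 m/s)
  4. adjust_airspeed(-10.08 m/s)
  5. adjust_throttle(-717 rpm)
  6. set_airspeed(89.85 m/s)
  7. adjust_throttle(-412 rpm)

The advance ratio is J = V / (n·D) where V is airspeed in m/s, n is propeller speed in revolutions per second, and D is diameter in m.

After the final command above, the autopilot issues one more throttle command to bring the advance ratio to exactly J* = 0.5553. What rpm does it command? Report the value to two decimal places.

rpm = 7741.84

set_propeller: D = 1.254 m, P = 1.08 m (p = P/D = 0.861244); state ← (V=0, rpm=0)
throttle_to(8812): rpm ← 8812
set_airspeed(14.3): V ← 14.3 m/s
adjust_airspeed(-10.08): V ← 14.3 -10.08 = 4.22 m/s
adjust_throttle(-717): rpm ← 8812 -717 = 8095
set_airspeed(89.85): V ← 89.85 m/s
adjust_throttle(-412): rpm ← 8095 -412 = 7683
final state: V = 89.85 m/s, rpm = 7683 → n = rpm/60 = 128.050000 rev/s
target J* = 0.5553; solve J* = V/(n·D) for n: n = V/(J*·D) = 89.85/(0.5553 × 1.254) = 129.030646 rev/s
rpm = 60·n = 7741.838758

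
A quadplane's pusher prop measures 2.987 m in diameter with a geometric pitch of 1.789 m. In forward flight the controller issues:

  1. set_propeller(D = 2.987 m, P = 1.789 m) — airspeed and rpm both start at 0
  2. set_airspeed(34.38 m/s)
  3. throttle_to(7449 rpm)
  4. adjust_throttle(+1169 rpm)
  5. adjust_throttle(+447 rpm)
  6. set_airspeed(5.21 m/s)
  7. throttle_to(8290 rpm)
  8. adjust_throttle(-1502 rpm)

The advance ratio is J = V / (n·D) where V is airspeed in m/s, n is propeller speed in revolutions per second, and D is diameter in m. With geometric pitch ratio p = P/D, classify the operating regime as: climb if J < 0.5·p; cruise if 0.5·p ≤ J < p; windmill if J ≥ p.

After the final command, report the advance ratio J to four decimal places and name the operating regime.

set_propeller: D = 2.987 m, P = 1.789 m (p = P/D = 0.598929); state ← (V=0, rpm=0)
set_airspeed(34.38): V ← 34.38 m/s
throttle_to(7449): rpm ← 7449
adjust_throttle(+1169): rpm ← 7449 +1169 = 8618
adjust_throttle(+447): rpm ← 8618 +447 = 9065
set_airspeed(5.21): V ← 5.21 m/s
throttle_to(8290): rpm ← 8290
adjust_throttle(-1502): rpm ← 8290 -1502 = 6788
final state: V = 5.21 m/s, rpm = 6788 → n = rpm/60 = 113.133333 rev/s
J = V / (n·D) = 5.21 / (113.133333 × 2.987) = 0.015417
regime bands: climb J<0.2995 | cruise [0.2995, 0.5989) | windmill J≥0.5989
J = 0.0154 → climb

J = 0.0154, regime = climb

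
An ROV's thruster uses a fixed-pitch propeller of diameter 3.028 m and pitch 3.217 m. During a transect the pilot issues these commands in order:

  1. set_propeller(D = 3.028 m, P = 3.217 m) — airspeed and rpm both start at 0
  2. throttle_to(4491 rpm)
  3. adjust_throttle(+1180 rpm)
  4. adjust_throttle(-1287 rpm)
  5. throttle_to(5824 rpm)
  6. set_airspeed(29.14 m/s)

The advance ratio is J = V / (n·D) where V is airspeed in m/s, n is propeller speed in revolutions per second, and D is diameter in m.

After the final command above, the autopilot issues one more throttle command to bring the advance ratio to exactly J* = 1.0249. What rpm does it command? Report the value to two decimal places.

set_propeller: D = 3.028 m, P = 3.217 m (p = P/D = 1.062417); state ← (V=0, rpm=0)
throttle_to(4491): rpm ← 4491
adjust_throttle(+1180): rpm ← 4491 +1180 = 5671
adjust_throttle(-1287): rpm ← 5671 -1287 = 4384
throttle_to(5824): rpm ← 5824
set_airspeed(29.14): V ← 29.14 m/s
final state: V = 29.14 m/s, rpm = 5824 → n = rpm/60 = 97.066667 rev/s
target J* = 1.0249; solve J* = V/(n·D) for n: n = V/(J*·D) = 29.14/(1.0249 × 3.028) = 9.389710 rev/s
rpm = 60·n = 563.382605

rpm = 563.38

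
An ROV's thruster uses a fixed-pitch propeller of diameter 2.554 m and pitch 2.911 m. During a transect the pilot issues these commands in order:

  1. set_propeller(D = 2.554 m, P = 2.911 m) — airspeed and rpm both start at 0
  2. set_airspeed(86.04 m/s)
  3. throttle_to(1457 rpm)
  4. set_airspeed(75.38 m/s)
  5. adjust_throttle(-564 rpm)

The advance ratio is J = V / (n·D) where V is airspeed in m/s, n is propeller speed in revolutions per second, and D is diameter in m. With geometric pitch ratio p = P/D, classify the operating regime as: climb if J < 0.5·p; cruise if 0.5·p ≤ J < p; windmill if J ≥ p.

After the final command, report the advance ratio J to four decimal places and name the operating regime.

J = 1.9831, regime = windmill

set_propeller: D = 2.554 m, P = 2.911 m (p = P/D = 1.139781); state ← (V=0, rpm=0)
set_airspeed(86.04): V ← 86.04 m/s
throttle_to(1457): rpm ← 1457
set_airspeed(75.38): V ← 75.38 m/s
adjust_throttle(-564): rpm ← 1457 -564 = 893
final state: V = 75.38 m/s, rpm = 893 → n = rpm/60 = 14.883333 rev/s
J = V / (n·D) = 75.38 / (14.883333 × 2.554) = 1.983056
regime bands: climb J<0.5699 | cruise [0.5699, 1.1398) | windmill J≥1.1398
J = 1.9831 → windmill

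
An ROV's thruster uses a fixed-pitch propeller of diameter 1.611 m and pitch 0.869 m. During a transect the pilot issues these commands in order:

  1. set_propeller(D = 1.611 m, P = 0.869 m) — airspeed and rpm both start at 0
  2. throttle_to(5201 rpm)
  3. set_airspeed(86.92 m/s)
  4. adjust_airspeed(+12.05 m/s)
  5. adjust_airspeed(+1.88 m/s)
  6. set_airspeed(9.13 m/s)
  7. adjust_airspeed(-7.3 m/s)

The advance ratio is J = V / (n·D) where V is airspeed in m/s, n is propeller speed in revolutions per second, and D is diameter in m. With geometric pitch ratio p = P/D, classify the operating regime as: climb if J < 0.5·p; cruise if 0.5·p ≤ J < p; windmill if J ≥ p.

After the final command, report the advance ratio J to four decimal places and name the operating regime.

J = 0.0131, regime = climb

set_propeller: D = 1.611 m, P = 0.869 m (p = P/D = 0.539417); state ← (V=0, rpm=0)
throttle_to(5201): rpm ← 5201
set_airspeed(86.92): V ← 86.92 m/s
adjust_airspeed(+12.05): V ← 86.92 +12.05 = 98.97 m/s
adjust_airspeed(+1.88): V ← 98.97 +1.88 = 100.85 m/s
set_airspeed(9.13): V ← 9.13 m/s
adjust_airspeed(-7.3): V ← 9.13 -7.3 = 1.83 m/s
final state: V = 1.83 m/s, rpm = 5201 → n = rpm/60 = 86.683333 rev/s
J = V / (n·D) = 1.83 / (86.683333 × 1.611) = 0.013104
regime bands: climb J<0.2697 | cruise [0.2697, 0.5394) | windmill J≥0.5394
J = 0.0131 → climb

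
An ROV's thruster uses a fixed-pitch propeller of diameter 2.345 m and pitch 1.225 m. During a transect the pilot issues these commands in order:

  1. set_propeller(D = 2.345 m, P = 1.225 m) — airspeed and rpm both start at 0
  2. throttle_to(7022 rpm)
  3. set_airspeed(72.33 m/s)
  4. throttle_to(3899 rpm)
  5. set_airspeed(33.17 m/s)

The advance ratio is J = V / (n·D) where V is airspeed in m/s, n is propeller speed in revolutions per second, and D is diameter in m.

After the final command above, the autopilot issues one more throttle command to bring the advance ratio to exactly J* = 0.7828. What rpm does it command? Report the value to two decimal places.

rpm = 1084.18

set_propeller: D = 2.345 m, P = 1.225 m (p = P/D = 0.522388); state ← (V=0, rpm=0)
throttle_to(7022): rpm ← 7022
set_airspeed(72.33): V ← 72.33 m/s
throttle_to(3899): rpm ← 3899
set_airspeed(33.17): V ← 33.17 m/s
final state: V = 33.17 m/s, rpm = 3899 → n = rpm/60 = 64.983333 rev/s
target J* = 0.7828; solve J* = V/(n·D) for n: n = V/(J*·D) = 33.17/(0.7828 × 2.345) = 18.069736 rev/s
rpm = 60·n = 1084.184160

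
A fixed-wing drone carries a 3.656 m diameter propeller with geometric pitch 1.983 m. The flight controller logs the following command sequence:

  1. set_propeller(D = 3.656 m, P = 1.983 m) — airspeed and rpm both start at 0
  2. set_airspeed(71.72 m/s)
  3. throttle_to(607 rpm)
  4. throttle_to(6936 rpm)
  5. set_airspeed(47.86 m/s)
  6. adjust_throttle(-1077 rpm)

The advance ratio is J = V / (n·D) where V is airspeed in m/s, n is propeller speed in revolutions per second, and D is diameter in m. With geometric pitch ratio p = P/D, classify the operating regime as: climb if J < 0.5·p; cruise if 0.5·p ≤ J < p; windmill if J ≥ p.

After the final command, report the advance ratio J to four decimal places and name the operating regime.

set_propeller: D = 3.656 m, P = 1.983 m (p = P/D = 0.542396); state ← (V=0, rpm=0)
set_airspeed(71.72): V ← 71.72 m/s
throttle_to(607): rpm ← 607
throttle_to(6936): rpm ← 6936
set_airspeed(47.86): V ← 47.86 m/s
adjust_throttle(-1077): rpm ← 6936 -1077 = 5859
final state: V = 47.86 m/s, rpm = 5859 → n = rpm/60 = 97.650000 rev/s
J = V / (n·D) = 47.86 / (97.650000 × 3.656) = 0.134058
regime bands: climb J<0.2712 | cruise [0.2712, 0.5424) | windmill J≥0.5424
J = 0.1341 → climb

J = 0.1341, regime = climb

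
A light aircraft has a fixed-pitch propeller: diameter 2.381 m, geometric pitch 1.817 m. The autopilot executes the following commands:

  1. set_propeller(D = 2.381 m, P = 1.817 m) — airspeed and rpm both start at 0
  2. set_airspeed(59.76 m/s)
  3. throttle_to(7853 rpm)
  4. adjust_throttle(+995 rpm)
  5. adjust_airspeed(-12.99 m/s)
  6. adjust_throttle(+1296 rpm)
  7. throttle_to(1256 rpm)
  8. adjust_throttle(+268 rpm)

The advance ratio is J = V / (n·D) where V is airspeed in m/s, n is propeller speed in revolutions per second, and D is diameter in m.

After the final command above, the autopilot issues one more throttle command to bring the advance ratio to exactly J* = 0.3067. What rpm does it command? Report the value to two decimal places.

rpm = 3842.78

set_propeller: D = 2.381 m, P = 1.817 m (p = P/D = 0.763125); state ← (V=0, rpm=0)
set_airspeed(59.76): V ← 59.76 m/s
throttle_to(7853): rpm ← 7853
adjust_throttle(+995): rpm ← 7853 +995 = 8848
adjust_airspeed(-12.99): V ← 59.76 -12.99 = 46.77 m/s
adjust_throttle(+1296): rpm ← 8848 +1296 = 10144
throttle_to(1256): rpm ← 1256
adjust_throttle(+268): rpm ← 1256 +268 = 1524
final state: V = 46.77 m/s, rpm = 1524 → n = rpm/60 = 25.400000 rev/s
target J* = 0.3067; solve J* = V/(n·D) for n: n = V/(J*·D) = 46.77/(0.3067 × 2.381) = 64.046323 rev/s
rpm = 60·n = 3842.779356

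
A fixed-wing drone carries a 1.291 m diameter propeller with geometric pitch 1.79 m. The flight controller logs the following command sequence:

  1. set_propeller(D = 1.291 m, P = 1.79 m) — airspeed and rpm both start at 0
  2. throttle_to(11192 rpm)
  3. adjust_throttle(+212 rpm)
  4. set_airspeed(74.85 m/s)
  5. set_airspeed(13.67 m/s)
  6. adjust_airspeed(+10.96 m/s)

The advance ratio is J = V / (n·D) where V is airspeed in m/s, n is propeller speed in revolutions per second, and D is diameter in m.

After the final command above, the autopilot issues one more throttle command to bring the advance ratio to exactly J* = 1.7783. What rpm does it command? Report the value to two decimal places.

set_propeller: D = 1.291 m, P = 1.79 m (p = P/D = 1.386522); state ← (V=0, rpm=0)
throttle_to(11192): rpm ← 11192
adjust_throttle(+212): rpm ← 11192 +212 = 11404
set_airspeed(74.85): V ← 74.85 m/s
set_airspeed(13.67): V ← 13.67 m/s
adjust_airspeed(+10.96): V ← 13.67 +10.96 = 24.63 m/s
final state: V = 24.63 m/s, rpm = 11404 → n = rpm/60 = 190.066667 rev/s
target J* = 1.7783; solve J* = V/(n·D) for n: n = V/(J*·D) = 24.63/(1.7783 × 1.291) = 10.728355 rev/s
rpm = 60·n = 643.701308

rpm = 643.70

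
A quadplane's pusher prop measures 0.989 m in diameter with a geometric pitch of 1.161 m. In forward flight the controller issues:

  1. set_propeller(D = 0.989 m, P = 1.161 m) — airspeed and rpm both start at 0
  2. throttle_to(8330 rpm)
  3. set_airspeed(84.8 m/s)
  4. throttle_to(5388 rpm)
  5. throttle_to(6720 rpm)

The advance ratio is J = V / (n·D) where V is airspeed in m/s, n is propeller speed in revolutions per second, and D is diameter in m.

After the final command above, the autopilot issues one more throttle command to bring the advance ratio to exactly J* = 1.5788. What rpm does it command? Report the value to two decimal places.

set_propeller: D = 0.989 m, P = 1.161 m (p = P/D = 1.173913); state ← (V=0, rpm=0)
throttle_to(8330): rpm ← 8330
set_airspeed(84.8): V ← 84.8 m/s
throttle_to(5388): rpm ← 5388
throttle_to(6720): rpm ← 6720
final state: V = 84.8 m/s, rpm = 6720 → n = rpm/60 = 112.000000 rev/s
target J* = 1.5788; solve J* = V/(n·D) for n: n = V/(J*·D) = 84.8/(1.5788 × 0.989) = 54.309080 rev/s
rpm = 60·n = 3258.544778

rpm = 3258.54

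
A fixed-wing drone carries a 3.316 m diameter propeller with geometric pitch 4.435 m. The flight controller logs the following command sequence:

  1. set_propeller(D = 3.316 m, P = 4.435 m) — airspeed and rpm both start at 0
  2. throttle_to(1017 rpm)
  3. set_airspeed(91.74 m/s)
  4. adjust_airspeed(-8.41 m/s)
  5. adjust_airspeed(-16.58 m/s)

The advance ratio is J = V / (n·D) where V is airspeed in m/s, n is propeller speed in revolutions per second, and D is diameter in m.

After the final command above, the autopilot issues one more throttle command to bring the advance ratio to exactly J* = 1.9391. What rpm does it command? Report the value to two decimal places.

set_propeller: D = 3.316 m, P = 4.435 m (p = P/D = 1.337455); state ← (V=0, rpm=0)
throttle_to(1017): rpm ← 1017
set_airspeed(91.74): V ← 91.74 m/s
adjust_airspeed(-8.41): V ← 91.74 -8.41 = 83.33 m/s
adjust_airspeed(-16.58): V ← 83.33 -16.58 = 66.75 m/s
final state: V = 66.75 m/s, rpm = 1017 → n = rpm/60 = 16.950000 rev/s
target J* = 1.9391; solve J* = V/(n·D) for n: n = V/(J*·D) = 66.75/(1.9391 × 3.316) = 10.380937 rev/s
rpm = 60·n = 622.856200

rpm = 622.86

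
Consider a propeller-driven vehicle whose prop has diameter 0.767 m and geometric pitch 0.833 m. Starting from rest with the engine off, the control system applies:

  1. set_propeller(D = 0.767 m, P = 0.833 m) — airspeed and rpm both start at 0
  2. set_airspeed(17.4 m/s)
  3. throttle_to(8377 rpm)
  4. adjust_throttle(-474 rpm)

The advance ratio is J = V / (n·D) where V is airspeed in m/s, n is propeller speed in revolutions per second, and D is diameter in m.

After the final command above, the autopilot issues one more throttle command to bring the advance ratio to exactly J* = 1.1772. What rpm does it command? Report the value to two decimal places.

set_propeller: D = 0.767 m, P = 0.833 m (p = P/D = 1.086050); state ← (V=0, rpm=0)
set_airspeed(17.4): V ← 17.4 m/s
throttle_to(8377): rpm ← 8377
adjust_throttle(-474): rpm ← 8377 -474 = 7903
final state: V = 17.4 m/s, rpm = 7903 → n = rpm/60 = 131.716667 rev/s
target J* = 1.1772; solve J* = V/(n·D) for n: n = V/(J*·D) = 17.4/(1.1772 × 0.767) = 19.270972 rev/s
rpm = 60·n = 1156.258348

rpm = 1156.26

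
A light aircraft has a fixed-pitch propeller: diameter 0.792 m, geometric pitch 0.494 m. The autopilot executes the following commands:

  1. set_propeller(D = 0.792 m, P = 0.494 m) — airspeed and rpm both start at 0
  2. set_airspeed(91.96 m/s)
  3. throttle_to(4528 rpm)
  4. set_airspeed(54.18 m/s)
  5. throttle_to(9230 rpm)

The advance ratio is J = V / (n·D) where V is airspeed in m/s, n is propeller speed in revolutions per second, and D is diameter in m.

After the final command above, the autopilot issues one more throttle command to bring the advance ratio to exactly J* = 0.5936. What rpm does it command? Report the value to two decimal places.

rpm = 6914.67

set_propeller: D = 0.792 m, P = 0.494 m (p = P/D = 0.623737); state ← (V=0, rpm=0)
set_airspeed(91.96): V ← 91.96 m/s
throttle_to(4528): rpm ← 4528
set_airspeed(54.18): V ← 54.18 m/s
throttle_to(9230): rpm ← 9230
final state: V = 54.18 m/s, rpm = 9230 → n = rpm/60 = 153.833333 rev/s
target J* = 0.5936; solve J* = V/(n·D) for n: n = V/(J*·D) = 54.18/(0.5936 × 0.792) = 115.244425 rev/s
rpm = 60·n = 6914.665523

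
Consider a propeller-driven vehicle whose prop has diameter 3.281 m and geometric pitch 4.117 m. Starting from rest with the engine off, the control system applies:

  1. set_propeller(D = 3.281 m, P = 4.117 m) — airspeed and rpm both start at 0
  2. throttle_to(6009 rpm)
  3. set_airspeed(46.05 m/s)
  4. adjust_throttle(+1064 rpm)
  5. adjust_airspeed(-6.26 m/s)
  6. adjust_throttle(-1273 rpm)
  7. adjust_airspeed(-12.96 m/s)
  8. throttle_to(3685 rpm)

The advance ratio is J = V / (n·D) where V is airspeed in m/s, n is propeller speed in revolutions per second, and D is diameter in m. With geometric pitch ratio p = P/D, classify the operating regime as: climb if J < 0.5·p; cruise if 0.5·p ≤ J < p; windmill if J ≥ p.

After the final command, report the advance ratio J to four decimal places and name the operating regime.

set_propeller: D = 3.281 m, P = 4.117 m (p = P/D = 1.254800); state ← (V=0, rpm=0)
throttle_to(6009): rpm ← 6009
set_airspeed(46.05): V ← 46.05 m/s
adjust_throttle(+1064): rpm ← 6009 +1064 = 7073
adjust_airspeed(-6.26): V ← 46.05 -6.26 = 39.79 m/s
adjust_throttle(-1273): rpm ← 7073 -1273 = 5800
adjust_airspeed(-12.96): V ← 39.79 -12.96 = 26.83 m/s
throttle_to(3685): rpm ← 3685
final state: V = 26.83 m/s, rpm = 3685 → n = rpm/60 = 61.416667 rev/s
J = V / (n·D) = 26.83 / (61.416667 × 3.281) = 0.133146
regime bands: climb J<0.6274 | cruise [0.6274, 1.2548) | windmill J≥1.2548
J = 0.1331 → climb

J = 0.1331, regime = climb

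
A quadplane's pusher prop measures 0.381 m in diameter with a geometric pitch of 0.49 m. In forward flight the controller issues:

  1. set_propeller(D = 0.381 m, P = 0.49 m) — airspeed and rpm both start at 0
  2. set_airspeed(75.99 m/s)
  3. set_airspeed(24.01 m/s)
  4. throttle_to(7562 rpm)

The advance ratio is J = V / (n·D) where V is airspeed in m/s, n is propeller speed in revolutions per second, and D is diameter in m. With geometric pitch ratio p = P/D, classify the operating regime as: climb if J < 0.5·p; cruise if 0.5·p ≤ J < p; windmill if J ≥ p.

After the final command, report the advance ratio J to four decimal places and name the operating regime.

J = 0.5000, regime = climb

set_propeller: D = 0.381 m, P = 0.49 m (p = P/D = 1.286089); state ← (V=0, rpm=0)
set_airspeed(75.99): V ← 75.99 m/s
set_airspeed(24.01): V ← 24.01 m/s
throttle_to(7562): rpm ← 7562
final state: V = 24.01 m/s, rpm = 7562 → n = rpm/60 = 126.033333 rev/s
J = V / (n·D) = 24.01 / (126.033333 × 0.381) = 0.500014
regime bands: climb J<0.6430 | cruise [0.6430, 1.2861) | windmill J≥1.2861
J = 0.5000 → climb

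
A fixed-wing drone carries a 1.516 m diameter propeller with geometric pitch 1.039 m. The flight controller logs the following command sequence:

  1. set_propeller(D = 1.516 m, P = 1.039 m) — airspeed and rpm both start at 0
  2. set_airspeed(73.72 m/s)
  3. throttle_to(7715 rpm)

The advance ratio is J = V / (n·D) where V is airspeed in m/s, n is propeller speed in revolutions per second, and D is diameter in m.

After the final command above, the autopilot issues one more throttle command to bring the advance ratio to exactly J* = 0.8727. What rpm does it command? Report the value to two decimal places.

set_propeller: D = 1.516 m, P = 1.039 m (p = P/D = 0.685356); state ← (V=0, rpm=0)
set_airspeed(73.72): V ← 73.72 m/s
throttle_to(7715): rpm ← 7715
final state: V = 73.72 m/s, rpm = 7715 → n = rpm/60 = 128.583333 rev/s
target J* = 0.8727; solve J* = V/(n·D) for n: n = V/(J*·D) = 73.72/(0.8727 × 1.516) = 55.721288 rev/s
rpm = 60·n = 3343.277301

rpm = 3343.28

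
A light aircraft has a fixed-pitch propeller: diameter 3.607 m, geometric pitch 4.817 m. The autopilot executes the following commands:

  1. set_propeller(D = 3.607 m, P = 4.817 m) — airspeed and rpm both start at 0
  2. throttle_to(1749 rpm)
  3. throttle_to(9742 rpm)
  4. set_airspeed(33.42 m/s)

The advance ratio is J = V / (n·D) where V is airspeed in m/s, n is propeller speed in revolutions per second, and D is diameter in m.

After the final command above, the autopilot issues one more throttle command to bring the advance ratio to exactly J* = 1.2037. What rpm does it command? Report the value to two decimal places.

set_propeller: D = 3.607 m, P = 4.817 m (p = P/D = 1.335459); state ← (V=0, rpm=0)
throttle_to(1749): rpm ← 1749
throttle_to(9742): rpm ← 9742
set_airspeed(33.42): V ← 33.42 m/s
final state: V = 33.42 m/s, rpm = 9742 → n = rpm/60 = 162.366667 rev/s
target J* = 1.2037; solve J* = V/(n·D) for n: n = V/(J*·D) = 33.42/(1.2037 × 3.607) = 7.697364 rev/s
rpm = 60·n = 461.841860

rpm = 461.84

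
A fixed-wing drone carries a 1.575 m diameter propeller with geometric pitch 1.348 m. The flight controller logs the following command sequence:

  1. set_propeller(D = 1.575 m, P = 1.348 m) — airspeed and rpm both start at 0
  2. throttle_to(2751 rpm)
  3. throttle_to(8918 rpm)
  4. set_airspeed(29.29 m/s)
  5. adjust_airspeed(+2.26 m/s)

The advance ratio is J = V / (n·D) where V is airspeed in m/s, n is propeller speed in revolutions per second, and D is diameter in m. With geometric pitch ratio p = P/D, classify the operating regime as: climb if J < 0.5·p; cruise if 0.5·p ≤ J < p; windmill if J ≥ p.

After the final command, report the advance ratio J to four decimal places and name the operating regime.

J = 0.1348, regime = climb

set_propeller: D = 1.575 m, P = 1.348 m (p = P/D = 0.855873); state ← (V=0, rpm=0)
throttle_to(2751): rpm ← 2751
throttle_to(8918): rpm ← 8918
set_airspeed(29.29): V ← 29.29 m/s
adjust_airspeed(+2.26): V ← 29.29 +2.26 = 31.55 m/s
final state: V = 31.55 m/s, rpm = 8918 → n = rpm/60 = 148.633333 rev/s
J = V / (n·D) = 31.55 / (148.633333 × 1.575) = 0.134773
regime bands: climb J<0.4279 | cruise [0.4279, 0.8559) | windmill J≥0.8559
J = 0.1348 → climb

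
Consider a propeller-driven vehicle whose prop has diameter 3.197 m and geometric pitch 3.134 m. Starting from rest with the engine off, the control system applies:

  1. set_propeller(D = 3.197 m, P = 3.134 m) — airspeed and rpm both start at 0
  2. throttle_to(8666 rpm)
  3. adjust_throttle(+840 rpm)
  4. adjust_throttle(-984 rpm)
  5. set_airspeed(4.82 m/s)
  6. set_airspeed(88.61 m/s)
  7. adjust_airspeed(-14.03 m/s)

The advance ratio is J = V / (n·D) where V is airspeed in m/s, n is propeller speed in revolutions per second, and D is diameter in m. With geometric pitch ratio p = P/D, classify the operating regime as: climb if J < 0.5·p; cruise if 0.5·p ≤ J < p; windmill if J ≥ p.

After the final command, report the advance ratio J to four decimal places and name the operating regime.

set_propeller: D = 3.197 m, P = 3.134 m (p = P/D = 0.980294); state ← (V=0, rpm=0)
throttle_to(8666): rpm ← 8666
adjust_throttle(+840): rpm ← 8666 +840 = 9506
adjust_throttle(-984): rpm ← 9506 -984 = 8522
set_airspeed(4.82): V ← 4.82 m/s
set_airspeed(88.61): V ← 88.61 m/s
adjust_airspeed(-14.03): V ← 88.61 -14.03 = 74.58 m/s
final state: V = 74.58 m/s, rpm = 8522 → n = rpm/60 = 142.033333 rev/s
J = V / (n·D) = 74.58 / (142.033333 × 3.197) = 0.164244
regime bands: climb J<0.4901 | cruise [0.4901, 0.9803) | windmill J≥0.9803
J = 0.1642 → climb

J = 0.1642, regime = climb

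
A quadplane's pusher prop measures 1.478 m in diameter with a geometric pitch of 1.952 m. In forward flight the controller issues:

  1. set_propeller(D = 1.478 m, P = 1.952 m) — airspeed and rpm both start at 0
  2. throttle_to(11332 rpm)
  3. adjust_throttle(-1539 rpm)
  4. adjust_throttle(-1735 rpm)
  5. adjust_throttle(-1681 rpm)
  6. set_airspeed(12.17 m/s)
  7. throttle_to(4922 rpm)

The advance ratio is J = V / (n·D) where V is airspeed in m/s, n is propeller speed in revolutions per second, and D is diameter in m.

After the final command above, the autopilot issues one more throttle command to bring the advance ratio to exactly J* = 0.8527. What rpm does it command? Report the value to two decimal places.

rpm = 579.39

set_propeller: D = 1.478 m, P = 1.952 m (p = P/D = 1.320704); state ← (V=0, rpm=0)
throttle_to(11332): rpm ← 11332
adjust_throttle(-1539): rpm ← 11332 -1539 = 9793
adjust_throttle(-1735): rpm ← 9793 -1735 = 8058
adjust_throttle(-1681): rpm ← 8058 -1681 = 6377
set_airspeed(12.17): V ← 12.17 m/s
throttle_to(4922): rpm ← 4922
final state: V = 12.17 m/s, rpm = 4922 → n = rpm/60 = 82.033333 rev/s
target J* = 0.8527; solve J* = V/(n·D) for n: n = V/(J*·D) = 12.17/(0.8527 × 1.478) = 9.656503 rev/s
rpm = 60·n = 579.390182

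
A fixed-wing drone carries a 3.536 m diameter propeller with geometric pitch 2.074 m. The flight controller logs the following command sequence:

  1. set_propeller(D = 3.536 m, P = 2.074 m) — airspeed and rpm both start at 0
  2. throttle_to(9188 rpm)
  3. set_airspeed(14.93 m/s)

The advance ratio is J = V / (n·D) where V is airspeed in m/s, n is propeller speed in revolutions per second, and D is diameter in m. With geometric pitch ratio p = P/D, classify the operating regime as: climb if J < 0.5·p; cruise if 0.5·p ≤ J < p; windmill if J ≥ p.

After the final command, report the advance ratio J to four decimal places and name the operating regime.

J = 0.0276, regime = climb

set_propeller: D = 3.536 m, P = 2.074 m (p = P/D = 0.586538); state ← (V=0, rpm=0)
throttle_to(9188): rpm ← 9188
set_airspeed(14.93): V ← 14.93 m/s
final state: V = 14.93 m/s, rpm = 9188 → n = rpm/60 = 153.133333 rev/s
J = V / (n·D) = 14.93 / (153.133333 × 3.536) = 0.027573
regime bands: climb J<0.2933 | cruise [0.2933, 0.5865) | windmill J≥0.5865
J = 0.0276 → climb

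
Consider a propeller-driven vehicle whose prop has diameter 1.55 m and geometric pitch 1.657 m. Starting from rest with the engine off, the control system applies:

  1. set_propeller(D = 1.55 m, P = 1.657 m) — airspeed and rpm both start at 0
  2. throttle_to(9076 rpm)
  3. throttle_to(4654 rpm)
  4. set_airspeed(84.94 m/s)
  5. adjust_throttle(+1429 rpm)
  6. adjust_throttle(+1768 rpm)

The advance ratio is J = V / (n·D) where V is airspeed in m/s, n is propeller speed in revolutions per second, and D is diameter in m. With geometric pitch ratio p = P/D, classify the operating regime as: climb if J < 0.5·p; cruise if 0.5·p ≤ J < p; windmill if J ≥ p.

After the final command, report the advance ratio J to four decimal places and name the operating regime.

J = 0.4188, regime = climb

set_propeller: D = 1.55 m, P = 1.657 m (p = P/D = 1.069032); state ← (V=0, rpm=0)
throttle_to(9076): rpm ← 9076
throttle_to(4654): rpm ← 4654
set_airspeed(84.94): V ← 84.94 m/s
adjust_throttle(+1429): rpm ← 4654 +1429 = 6083
adjust_throttle(+1768): rpm ← 6083 +1768 = 7851
final state: V = 84.94 m/s, rpm = 7851 → n = rpm/60 = 130.850000 rev/s
J = V / (n·D) = 84.94 / (130.850000 × 1.55) = 0.418800
regime bands: climb J<0.5345 | cruise [0.5345, 1.0690) | windmill J≥1.0690
J = 0.4188 → climb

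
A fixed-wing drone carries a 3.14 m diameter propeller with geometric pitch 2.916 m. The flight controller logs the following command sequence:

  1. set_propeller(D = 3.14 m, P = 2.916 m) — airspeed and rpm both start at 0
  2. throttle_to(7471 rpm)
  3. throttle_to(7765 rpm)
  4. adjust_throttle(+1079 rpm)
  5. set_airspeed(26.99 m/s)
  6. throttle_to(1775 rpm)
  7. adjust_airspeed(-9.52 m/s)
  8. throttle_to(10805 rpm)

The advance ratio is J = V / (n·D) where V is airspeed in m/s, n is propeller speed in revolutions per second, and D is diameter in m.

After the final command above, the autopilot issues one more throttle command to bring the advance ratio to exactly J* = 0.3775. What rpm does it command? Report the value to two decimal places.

set_propeller: D = 3.14 m, P = 2.916 m (p = P/D = 0.928662); state ← (V=0, rpm=0)
throttle_to(7471): rpm ← 7471
throttle_to(7765): rpm ← 7765
adjust_throttle(+1079): rpm ← 7765 +1079 = 8844
set_airspeed(26.99): V ← 26.99 m/s
throttle_to(1775): rpm ← 1775
adjust_airspeed(-9.52): V ← 26.99 -9.52 = 17.47 m/s
throttle_to(10805): rpm ← 10805
final state: V = 17.47 m/s, rpm = 10805 → n = rpm/60 = 180.083333 rev/s
target J* = 0.3775; solve J* = V/(n·D) for n: n = V/(J*·D) = 17.47/(0.3775 × 3.14) = 14.738263 rev/s
rpm = 60·n = 884.295778

rpm = 884.30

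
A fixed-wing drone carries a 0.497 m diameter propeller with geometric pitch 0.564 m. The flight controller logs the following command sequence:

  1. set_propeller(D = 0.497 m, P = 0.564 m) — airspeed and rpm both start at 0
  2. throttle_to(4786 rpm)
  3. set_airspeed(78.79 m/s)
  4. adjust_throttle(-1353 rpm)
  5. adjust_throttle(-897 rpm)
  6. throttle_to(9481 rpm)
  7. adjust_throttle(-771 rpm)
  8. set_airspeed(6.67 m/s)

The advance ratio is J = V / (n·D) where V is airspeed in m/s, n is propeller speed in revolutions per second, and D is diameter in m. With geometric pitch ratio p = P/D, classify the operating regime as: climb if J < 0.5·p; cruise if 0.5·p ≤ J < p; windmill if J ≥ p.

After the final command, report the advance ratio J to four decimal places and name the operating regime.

set_propeller: D = 0.497 m, P = 0.564 m (p = P/D = 1.134809); state ← (V=0, rpm=0)
throttle_to(4786): rpm ← 4786
set_airspeed(78.79): V ← 78.79 m/s
adjust_throttle(-1353): rpm ← 4786 -1353 = 3433
adjust_throttle(-897): rpm ← 3433 -897 = 2536
throttle_to(9481): rpm ← 9481
adjust_throttle(-771): rpm ← 9481 -771 = 8710
set_airspeed(6.67): V ← 6.67 m/s
final state: V = 6.67 m/s, rpm = 8710 → n = rpm/60 = 145.166667 rev/s
J = V / (n·D) = 6.67 / (145.166667 × 0.497) = 0.092449
regime bands: climb J<0.5674 | cruise [0.5674, 1.1348) | windmill J≥1.1348
J = 0.0924 → climb

J = 0.0924, regime = climb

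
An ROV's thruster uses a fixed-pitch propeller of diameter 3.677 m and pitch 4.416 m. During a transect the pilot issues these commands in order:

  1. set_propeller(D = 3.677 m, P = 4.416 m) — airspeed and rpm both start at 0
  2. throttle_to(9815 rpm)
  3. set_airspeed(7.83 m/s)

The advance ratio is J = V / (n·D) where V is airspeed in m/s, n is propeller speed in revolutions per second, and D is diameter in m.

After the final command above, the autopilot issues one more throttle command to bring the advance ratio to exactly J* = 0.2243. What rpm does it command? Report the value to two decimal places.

set_propeller: D = 3.677 m, P = 4.416 m (p = P/D = 1.200979); state ← (V=0, rpm=0)
throttle_to(9815): rpm ← 9815
set_airspeed(7.83): V ← 7.83 m/s
final state: V = 7.83 m/s, rpm = 9815 → n = rpm/60 = 163.583333 rev/s
target J* = 0.2243; solve J* = V/(n·D) for n: n = V/(J*·D) = 7.83/(0.2243 × 3.677) = 9.493773 rev/s
rpm = 60·n = 569.626400

rpm = 569.63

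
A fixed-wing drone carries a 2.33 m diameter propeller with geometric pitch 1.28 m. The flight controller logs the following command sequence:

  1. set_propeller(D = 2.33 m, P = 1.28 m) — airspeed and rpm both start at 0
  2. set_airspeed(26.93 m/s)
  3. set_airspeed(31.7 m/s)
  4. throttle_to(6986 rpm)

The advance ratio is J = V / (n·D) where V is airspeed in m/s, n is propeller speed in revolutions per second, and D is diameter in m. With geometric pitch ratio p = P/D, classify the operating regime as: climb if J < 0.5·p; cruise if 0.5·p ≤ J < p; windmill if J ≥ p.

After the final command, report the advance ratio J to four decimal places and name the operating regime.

set_propeller: D = 2.33 m, P = 1.28 m (p = P/D = 0.549356); state ← (V=0, rpm=0)
set_airspeed(26.93): V ← 26.93 m/s
set_airspeed(31.7): V ← 31.7 m/s
throttle_to(6986): rpm ← 6986
final state: V = 31.7 m/s, rpm = 6986 → n = rpm/60 = 116.433333 rev/s
J = V / (n·D) = 31.7 / (116.433333 × 2.33) = 0.116849
regime bands: climb J<0.2747 | cruise [0.2747, 0.5494) | windmill J≥0.5494
J = 0.1168 → climb

J = 0.1168, regime = climb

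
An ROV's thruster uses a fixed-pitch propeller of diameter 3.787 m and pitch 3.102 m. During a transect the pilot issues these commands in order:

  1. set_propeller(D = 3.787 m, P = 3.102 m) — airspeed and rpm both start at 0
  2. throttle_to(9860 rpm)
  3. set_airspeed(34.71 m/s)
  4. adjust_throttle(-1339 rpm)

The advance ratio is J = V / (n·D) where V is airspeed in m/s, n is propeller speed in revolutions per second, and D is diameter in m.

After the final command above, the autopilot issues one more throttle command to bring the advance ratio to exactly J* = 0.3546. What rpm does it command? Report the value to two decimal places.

rpm = 1550.86

set_propeller: D = 3.787 m, P = 3.102 m (p = P/D = 0.819118); state ← (V=0, rpm=0)
throttle_to(9860): rpm ← 9860
set_airspeed(34.71): V ← 34.71 m/s
adjust_throttle(-1339): rpm ← 9860 -1339 = 8521
final state: V = 34.71 m/s, rpm = 8521 → n = rpm/60 = 142.016667 rev/s
target J* = 0.3546; solve J* = V/(n·D) for n: n = V/(J*·D) = 34.71/(0.3546 × 3.787) = 25.847621 rev/s
rpm = 60·n = 1550.857261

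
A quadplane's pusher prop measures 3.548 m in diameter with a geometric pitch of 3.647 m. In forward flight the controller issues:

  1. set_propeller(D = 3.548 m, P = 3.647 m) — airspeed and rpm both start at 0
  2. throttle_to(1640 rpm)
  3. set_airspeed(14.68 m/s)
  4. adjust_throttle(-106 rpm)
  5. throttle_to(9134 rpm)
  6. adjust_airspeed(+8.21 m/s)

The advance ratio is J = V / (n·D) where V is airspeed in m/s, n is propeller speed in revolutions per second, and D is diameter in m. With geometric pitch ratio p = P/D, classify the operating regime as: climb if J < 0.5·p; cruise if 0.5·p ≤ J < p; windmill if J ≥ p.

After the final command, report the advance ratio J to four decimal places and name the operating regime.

set_propeller: D = 3.548 m, P = 3.647 m (p = P/D = 1.027903); state ← (V=0, rpm=0)
throttle_to(1640): rpm ← 1640
set_airspeed(14.68): V ← 14.68 m/s
adjust_throttle(-106): rpm ← 1640 -106 = 1534
throttle_to(9134): rpm ← 9134
adjust_airspeed(+8.21): V ← 14.68 +8.21 = 22.89 m/s
final state: V = 22.89 m/s, rpm = 9134 → n = rpm/60 = 152.233333 rev/s
J = V / (n·D) = 22.89 / (152.233333 × 3.548) = 0.042379
regime bands: climb J<0.5140 | cruise [0.5140, 1.0279) | windmill J≥1.0279
J = 0.0424 → climb

J = 0.0424, regime = climb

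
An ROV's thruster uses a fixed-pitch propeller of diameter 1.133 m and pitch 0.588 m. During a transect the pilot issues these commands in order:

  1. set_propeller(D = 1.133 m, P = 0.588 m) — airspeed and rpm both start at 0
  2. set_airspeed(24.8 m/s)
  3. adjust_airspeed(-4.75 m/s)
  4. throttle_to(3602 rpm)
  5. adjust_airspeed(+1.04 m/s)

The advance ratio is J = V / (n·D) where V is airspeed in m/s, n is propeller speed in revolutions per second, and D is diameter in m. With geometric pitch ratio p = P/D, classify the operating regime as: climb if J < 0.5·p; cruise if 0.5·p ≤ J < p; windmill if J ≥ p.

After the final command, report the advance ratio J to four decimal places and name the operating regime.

set_propeller: D = 1.133 m, P = 0.588 m (p = P/D = 0.518976); state ← (V=0, rpm=0)
set_airspeed(24.8): V ← 24.8 m/s
adjust_airspeed(-4.75): V ← 24.8 -4.75 = 20.05 m/s
throttle_to(3602): rpm ← 3602
adjust_airspeed(+1.04): V ← 20.05 +1.04 = 21.09 m/s
final state: V = 21.09 m/s, rpm = 3602 → n = rpm/60 = 60.033333 rev/s
J = V / (n·D) = 21.09 / (60.033333 × 1.133) = 0.310066
regime bands: climb J<0.2595 | cruise [0.2595, 0.5190) | windmill J≥0.5190
J = 0.3101 → cruise

J = 0.3101, regime = cruise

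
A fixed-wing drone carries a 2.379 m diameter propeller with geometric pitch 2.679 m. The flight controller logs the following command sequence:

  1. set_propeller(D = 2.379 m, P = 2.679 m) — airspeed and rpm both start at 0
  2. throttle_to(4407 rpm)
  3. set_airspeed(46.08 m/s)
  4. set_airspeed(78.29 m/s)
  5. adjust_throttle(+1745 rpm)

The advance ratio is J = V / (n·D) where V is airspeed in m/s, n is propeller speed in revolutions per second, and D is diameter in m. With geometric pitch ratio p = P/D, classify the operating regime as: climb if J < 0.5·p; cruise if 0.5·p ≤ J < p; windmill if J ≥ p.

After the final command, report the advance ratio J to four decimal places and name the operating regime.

set_propeller: D = 2.379 m, P = 2.679 m (p = P/D = 1.126103); state ← (V=0, rpm=0)
throttle_to(4407): rpm ← 4407
set_airspeed(46.08): V ← 46.08 m/s
set_airspeed(78.29): V ← 78.29 m/s
adjust_throttle(+1745): rpm ← 4407 +1745 = 6152
final state: V = 78.29 m/s, rpm = 6152 → n = rpm/60 = 102.533333 rev/s
J = V / (n·D) = 78.29 / (102.533333 × 2.379) = 0.320957
regime bands: climb J<0.5631 | cruise [0.5631, 1.1261) | windmill J≥1.1261
J = 0.3210 → climb

J = 0.3210, regime = climb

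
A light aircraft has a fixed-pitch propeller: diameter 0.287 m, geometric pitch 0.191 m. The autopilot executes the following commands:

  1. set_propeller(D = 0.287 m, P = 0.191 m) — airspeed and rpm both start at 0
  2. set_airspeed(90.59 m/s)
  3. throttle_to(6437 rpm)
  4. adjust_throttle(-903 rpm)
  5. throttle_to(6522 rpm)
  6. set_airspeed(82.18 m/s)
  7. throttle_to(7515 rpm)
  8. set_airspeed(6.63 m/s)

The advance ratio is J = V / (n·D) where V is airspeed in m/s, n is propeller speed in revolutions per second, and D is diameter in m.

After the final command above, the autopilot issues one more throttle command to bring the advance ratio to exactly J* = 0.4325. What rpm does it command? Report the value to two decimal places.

rpm = 3204.77

set_propeller: D = 0.287 m, P = 0.191 m (p = P/D = 0.665505); state ← (V=0, rpm=0)
set_airspeed(90.59): V ← 90.59 m/s
throttle_to(6437): rpm ← 6437
adjust_throttle(-903): rpm ← 6437 -903 = 5534
throttle_to(6522): rpm ← 6522
set_airspeed(82.18): V ← 82.18 m/s
throttle_to(7515): rpm ← 7515
set_airspeed(6.63): V ← 6.63 m/s
final state: V = 6.63 m/s, rpm = 7515 → n = rpm/60 = 125.250000 rev/s
target J* = 0.4325; solve J* = V/(n·D) for n: n = V/(J*·D) = 6.63/(0.4325 × 0.287) = 53.412821 rev/s
rpm = 60·n = 3204.769290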